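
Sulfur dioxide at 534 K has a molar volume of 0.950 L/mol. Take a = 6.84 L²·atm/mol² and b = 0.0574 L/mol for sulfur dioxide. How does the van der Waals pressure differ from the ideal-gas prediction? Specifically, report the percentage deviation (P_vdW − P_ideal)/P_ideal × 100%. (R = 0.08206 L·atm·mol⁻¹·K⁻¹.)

Ideal: P_ideal = RT/V_m = (0.08206)(534)/0.950 = 46.1264 atm
vdW: P = RT/(V_m − b) − a/V_m² = 43.8200/0.892600 − 6.84/0.902500 = 49.0925 − 7.57895 = 41.5136 atm
% deviation = (41.5136 − 46.1264)/46.1264 × 100% = -10.00%

-10.00 %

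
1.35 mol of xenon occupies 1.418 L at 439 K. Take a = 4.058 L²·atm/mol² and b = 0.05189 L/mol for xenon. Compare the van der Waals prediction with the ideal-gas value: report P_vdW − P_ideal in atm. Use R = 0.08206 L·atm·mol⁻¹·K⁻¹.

Ideal: P_ideal = nRT/V = (1.35)(0.08206)(439)/1.418 = 34.2968 atm
vdW: P = nRT/(V − nb) − a n²/V² = 48.6329/1.34795 − 7.39571/2.01072 = 36.0792 − 3.67814 = 32.4011 atm
ΔP = 32.4011 − 34.2968 = -1.896 atm

ΔP ≈ -1.896 atm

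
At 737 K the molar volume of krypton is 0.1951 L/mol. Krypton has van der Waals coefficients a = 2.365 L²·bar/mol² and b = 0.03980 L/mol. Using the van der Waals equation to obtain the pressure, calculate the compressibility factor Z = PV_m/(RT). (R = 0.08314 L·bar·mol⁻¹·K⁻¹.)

Z ≈ 1.058

P = RT/(V_m − b) − a/V_m² = (0.08314)(737)/(0.1951 − 0.03980) − 2.365/(0.1951)²
  = 61.274/0.15530 − 62.132 = 394.55 − 62.132 = 332.42 bar
Z = PV_m/(RT) = (332.42)(0.1951)/((0.08314)(737)) = 64.855/61.274 = 1.058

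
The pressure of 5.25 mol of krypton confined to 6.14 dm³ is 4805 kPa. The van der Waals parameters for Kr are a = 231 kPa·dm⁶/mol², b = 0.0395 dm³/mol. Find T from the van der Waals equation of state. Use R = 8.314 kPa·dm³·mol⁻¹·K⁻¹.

T = (P + a n²/V²)(V − nb)/(nR)
P + a n²/V² = 4805 + (231)(5.25)²/(6.14)² = 4973.9 kPa
V − nb = 6.14 − (5.25)(0.0395) = 5.9326 dm³
T = (4973.9)(5.9326)/((5.25)(8.314)) = 676.0 K

T ≈ 676.0 K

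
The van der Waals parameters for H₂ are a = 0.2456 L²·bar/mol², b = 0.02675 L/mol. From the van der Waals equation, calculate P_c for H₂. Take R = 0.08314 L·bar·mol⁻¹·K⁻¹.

For a van der Waals gas, P_c = a/(27b²).
P_c = 0.2456/(27×(0.02675)²) = 0.2456/0.019320 = 12.71 bar

P_c ≈ 12.71 bar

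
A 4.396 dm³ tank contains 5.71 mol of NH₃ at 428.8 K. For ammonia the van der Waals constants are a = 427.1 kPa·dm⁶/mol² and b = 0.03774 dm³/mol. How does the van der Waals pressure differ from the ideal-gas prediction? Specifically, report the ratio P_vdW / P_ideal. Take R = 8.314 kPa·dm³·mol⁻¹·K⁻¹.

P_vdW / P_ideal ≈ 0.8959

Ideal: P_ideal = nRT/V = (5.71)(8.314)(428.8)/4.396 = 4630.66 kPa
vdW: P = nRT/(V − nb) − a n²/V² = 20356.4/4.18050 − 13925.2/19.3248 = 4869.37 − 720.587 = 4148.78 kPa
Ratio = 4148.78/4630.66 = 0.8959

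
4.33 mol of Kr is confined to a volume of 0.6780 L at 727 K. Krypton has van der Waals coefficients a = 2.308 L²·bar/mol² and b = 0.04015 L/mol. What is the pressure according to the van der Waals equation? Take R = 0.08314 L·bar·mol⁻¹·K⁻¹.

P ≈ 425.0 bar

P = nRT/(V − nb) − a n²/V²
nRT/(V − nb) = (4.33)(0.08314)(727)/(0.6780 − 4.33×0.04015) = 261.72/0.50415 = 519.13 bar
a n²/V² = (2.308)(4.33)²/(0.6780)² = 94.135 bar
P = 519.13 − 94.135 = 425.0 bar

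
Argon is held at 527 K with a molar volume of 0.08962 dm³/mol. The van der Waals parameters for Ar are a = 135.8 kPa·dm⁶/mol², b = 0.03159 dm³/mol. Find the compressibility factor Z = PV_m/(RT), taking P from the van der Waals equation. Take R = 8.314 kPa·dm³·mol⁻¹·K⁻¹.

P = RT/(V_m − b) − a/V_m² = (8.314)(527)/(0.08962 − 0.03159) − 135.8/(0.08962)²
  = 4381.5/0.058030 − 16908 = 75504 − 16908 = 58596 kPa
Z = PV_m/(RT) = (58596)(0.08962)/((8.314)(527)) = 5251.4/4381.5 = 1.199

Z ≈ 1.199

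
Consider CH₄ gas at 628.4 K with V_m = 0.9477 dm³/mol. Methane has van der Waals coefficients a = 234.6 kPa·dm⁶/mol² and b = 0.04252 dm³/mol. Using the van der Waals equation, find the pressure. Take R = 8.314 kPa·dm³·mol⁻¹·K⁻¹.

P ≈ 5511 kPa

P = RT/(V_m − b) − a/V_m²
RT/(V_m − b) = (8.314)(628.4)/(0.9477 − 0.04252) = 5224.5/0.90518 = 5771.8 kPa
a/V_m² = 234.6/(0.9477)² = 261.21 kPa
P = 5771.8 − 261.21 = 5511 kPa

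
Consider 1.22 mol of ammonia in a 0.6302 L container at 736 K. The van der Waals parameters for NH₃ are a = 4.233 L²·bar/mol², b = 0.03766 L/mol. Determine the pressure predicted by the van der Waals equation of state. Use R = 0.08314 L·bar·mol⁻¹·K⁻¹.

P = nRT/(V − nb) − a n²/V²
nRT/(V − nb) = (1.22)(0.08314)(736)/(0.6302 − 1.22×0.03766) = 74.653/0.58425 = 127.78 bar
a n²/V² = (4.233)(1.22)²/(0.6302)² = 15.864 bar
P = 127.78 − 15.864 = 111.9 bar

P ≈ 111.9 bar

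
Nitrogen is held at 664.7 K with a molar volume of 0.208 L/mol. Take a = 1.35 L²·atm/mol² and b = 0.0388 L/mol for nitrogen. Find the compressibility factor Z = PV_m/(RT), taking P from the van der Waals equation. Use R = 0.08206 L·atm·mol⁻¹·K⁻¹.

P = RT/(V_m − b) − a/V_m² = (0.08206)(664.7)/(0.208 − 0.0388) − 1.35/(0.208)²
  = 54.545/0.16920 − 31.204 = 322.37 − 31.204 = 291.17 atm
Z = PV_m/(RT) = (291.17)(0.208)/((0.08206)(664.7)) = 60.563/54.545 = 1.110

Z ≈ 1.110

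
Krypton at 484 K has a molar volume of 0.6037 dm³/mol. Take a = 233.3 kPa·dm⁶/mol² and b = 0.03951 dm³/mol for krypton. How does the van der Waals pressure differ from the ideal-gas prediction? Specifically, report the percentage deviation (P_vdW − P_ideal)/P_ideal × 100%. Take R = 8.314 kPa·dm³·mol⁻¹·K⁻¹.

Ideal: P_ideal = RT/V_m = (8.314)(484)/0.6037 = 6665.52 kPa
vdW: P = RT/(V_m − b) − a/V_m² = 4023.98/0.564190 − 233.3/0.364454 = 7132.31 − 640.136 = 6492.17 kPa
% deviation = (6492.17 − 6665.52)/6665.52 × 100% = -2.60%

-2.60 %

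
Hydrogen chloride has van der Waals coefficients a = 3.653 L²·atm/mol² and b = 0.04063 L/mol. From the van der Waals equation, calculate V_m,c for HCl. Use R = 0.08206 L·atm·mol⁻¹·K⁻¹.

For a van der Waals gas, V_m,c = 3b.
V_m,c = 3×0.04063 = 0.1219 L/mol

V_m,c ≈ 0.1219 L/mol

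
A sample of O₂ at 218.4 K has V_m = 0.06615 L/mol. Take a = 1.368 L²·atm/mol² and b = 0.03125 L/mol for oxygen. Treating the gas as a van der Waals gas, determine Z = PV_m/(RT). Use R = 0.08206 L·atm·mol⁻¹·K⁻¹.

Z ≈ 0.7415

P = RT/(V_m − b) − a/V_m² = (0.08206)(218.4)/(0.06615 − 0.03125) − 1.368/(0.06615)²
  = 17.922/0.034900 − 312.63 = 513.52 − 312.63 = 200.89 atm
Z = PV_m/(RT) = (200.89)(0.06615)/((0.08206)(218.4)) = 13.289/17.922 = 0.7415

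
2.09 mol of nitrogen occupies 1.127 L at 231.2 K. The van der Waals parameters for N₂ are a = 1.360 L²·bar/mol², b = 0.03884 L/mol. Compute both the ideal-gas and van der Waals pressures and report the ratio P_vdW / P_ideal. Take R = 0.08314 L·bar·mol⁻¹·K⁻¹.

Ideal: P_ideal = nRT/V = (2.09)(0.08314)(231.2)/1.127 = 35.6468 bar
vdW: P = nRT/(V − nb) − a n²/V² = 40.1739/1.04582 − 5.94062/1.27013 = 38.4138 − 4.67717 = 33.7366 bar
Ratio = 33.7366/35.6468 = 0.9464

P_vdW / P_ideal ≈ 0.9464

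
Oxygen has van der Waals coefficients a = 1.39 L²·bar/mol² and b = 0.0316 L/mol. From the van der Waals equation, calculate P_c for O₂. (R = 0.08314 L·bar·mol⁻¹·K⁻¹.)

P_c ≈ 51.56 bar

For a van der Waals gas, P_c = a/(27b²).
P_c = 1.39/(27×(0.0316)²) = 1.39/0.026961 = 51.56 bar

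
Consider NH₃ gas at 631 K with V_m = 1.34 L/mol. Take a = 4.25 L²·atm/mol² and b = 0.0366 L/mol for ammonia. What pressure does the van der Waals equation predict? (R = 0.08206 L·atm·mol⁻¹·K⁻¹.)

P = RT/(V_m − b) − a/V_m²
RT/(V_m − b) = (0.08206)(631)/(1.34 − 0.0366) = 51.780/1.3034 = 39.727 atm
a/V_m² = 4.25/(1.34)² = 2.3669 atm
P = 39.727 − 2.3669 = 37.36 atm

P ≈ 37.36 atm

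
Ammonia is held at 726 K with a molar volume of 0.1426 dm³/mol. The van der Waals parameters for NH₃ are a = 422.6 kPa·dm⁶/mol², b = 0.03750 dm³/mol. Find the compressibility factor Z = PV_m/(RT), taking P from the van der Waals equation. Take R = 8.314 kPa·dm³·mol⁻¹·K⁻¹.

Z ≈ 0.8658

P = RT/(V_m − b) − a/V_m² = (8.314)(726)/(0.1426 − 0.03750) − 422.6/(0.1426)²
  = 6036.0/0.10510 − 20782 = 57431 − 20782 = 36649 kPa
Z = PV_m/(RT) = (36649)(0.1426)/((8.314)(726)) = 5226.1/6036.0 = 0.8658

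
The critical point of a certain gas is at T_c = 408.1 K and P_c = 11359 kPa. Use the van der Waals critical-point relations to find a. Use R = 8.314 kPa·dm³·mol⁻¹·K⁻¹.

From T_c = 8a/(27Rb) and P_c = a/(27b²): a = 27 R² T_c²/(64 P_c).
a = 27×(8.314)²×(408.1)²/(64×11359) = 310825753/726976 = 427.6 kPa·dm⁶/mol²

a ≈ 427.6 kPa·dm⁶/mol²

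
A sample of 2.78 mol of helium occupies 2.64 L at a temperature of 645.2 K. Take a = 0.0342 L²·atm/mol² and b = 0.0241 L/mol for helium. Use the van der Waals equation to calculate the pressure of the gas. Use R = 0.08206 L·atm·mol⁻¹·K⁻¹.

P = nRT/(V − nb) − a n²/V²
nRT/(V − nb) = (2.78)(0.08206)(645.2)/(2.64 − 2.78×0.0241) = 147.19/2.5730 = 57.206 atm
a n²/V² = (0.0342)(2.78)²/(2.64)² = 0.037923 atm
P = 57.206 − 0.037923 = 57.17 atm

P ≈ 57.17 atm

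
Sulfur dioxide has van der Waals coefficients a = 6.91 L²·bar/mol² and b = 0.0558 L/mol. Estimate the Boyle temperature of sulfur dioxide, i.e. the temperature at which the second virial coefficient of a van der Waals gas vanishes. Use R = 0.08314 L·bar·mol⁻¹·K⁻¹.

T_B ≈ 1489 K

For a van der Waals gas the second virial coefficient B₂ = b − a/(RT) vanishes at T_B = a/(Rb).
T_B = 6.91/(0.08314×0.0558) = 6.91/0.0046392 = 1489 K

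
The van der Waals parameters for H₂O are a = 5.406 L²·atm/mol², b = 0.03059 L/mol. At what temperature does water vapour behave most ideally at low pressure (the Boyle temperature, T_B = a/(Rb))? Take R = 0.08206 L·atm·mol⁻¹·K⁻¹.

For a van der Waals gas the second virial coefficient B₂ = b − a/(RT) vanishes at T_B = a/(Rb).
T_B = 5.406/(0.08206×0.03059) = 5.406/0.0025102 = 2154 K

T_B ≈ 2154 K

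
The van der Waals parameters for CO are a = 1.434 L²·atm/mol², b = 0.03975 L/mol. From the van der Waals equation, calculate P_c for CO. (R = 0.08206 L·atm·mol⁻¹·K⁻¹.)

P_c ≈ 33.61 atm

For a van der Waals gas, P_c = a/(27b²).
P_c = 1.434/(27×(0.03975)²) = 1.434/0.042662 = 33.61 atm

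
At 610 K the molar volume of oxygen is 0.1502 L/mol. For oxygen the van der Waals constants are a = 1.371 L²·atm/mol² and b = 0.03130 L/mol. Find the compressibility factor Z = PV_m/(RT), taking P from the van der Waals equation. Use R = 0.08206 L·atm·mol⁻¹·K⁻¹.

Z ≈ 1.081

P = RT/(V_m − b) − a/V_m² = (0.08206)(610)/(0.1502 − 0.03130) − 1.371/(0.1502)²
  = 50.057/0.11890 − 60.771 = 421.00 − 60.771 = 360.23 atm
Z = PV_m/(RT) = (360.23)(0.1502)/((0.08206)(610)) = 54.107/50.057 = 1.081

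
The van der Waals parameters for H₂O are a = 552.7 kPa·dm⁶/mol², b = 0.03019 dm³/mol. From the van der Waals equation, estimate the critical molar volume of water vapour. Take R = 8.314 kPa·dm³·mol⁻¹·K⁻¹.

V_m,c ≈ 0.09057 dm³/mol

For a van der Waals gas, V_m,c = 3b.
V_m,c = 3×0.03019 = 0.09057 dm³/mol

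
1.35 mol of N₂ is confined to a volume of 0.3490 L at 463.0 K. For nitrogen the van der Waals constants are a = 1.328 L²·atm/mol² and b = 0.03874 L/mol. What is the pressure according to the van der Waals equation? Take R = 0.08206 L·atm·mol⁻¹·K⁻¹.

P ≈ 153.0 atm

P = nRT/(V − nb) − a n²/V²
nRT/(V − nb) = (1.35)(0.08206)(463.0)/(0.3490 − 1.35×0.03874) = 51.292/0.29670 = 172.87 atm
a n²/V² = (1.328)(1.35)²/(0.3490)² = 19.871 atm
P = 172.87 − 19.871 = 153.0 atm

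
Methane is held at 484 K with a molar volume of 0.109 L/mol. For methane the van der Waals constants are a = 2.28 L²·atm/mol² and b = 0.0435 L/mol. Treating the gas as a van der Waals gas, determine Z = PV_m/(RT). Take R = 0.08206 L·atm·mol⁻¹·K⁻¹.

Z ≈ 1.137

P = RT/(V_m − b) − a/V_m² = (0.08206)(484)/(0.109 − 0.0435) − 2.28/(0.109)²
  = 39.717/0.065500 − 191.90 = 606.37 − 191.90 = 414.47 atm
Z = PV_m/(RT) = (414.47)(0.109)/((0.08206)(484)) = 45.177/39.717 = 1.137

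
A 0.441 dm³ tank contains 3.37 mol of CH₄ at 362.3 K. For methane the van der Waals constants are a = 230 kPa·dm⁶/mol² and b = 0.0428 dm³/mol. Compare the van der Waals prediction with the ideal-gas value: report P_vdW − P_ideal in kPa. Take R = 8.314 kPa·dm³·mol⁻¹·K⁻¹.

ΔP ≈ -2244 kPa

Ideal: P_ideal = nRT/V = (3.37)(8.314)(362.3)/0.441 = 23018.1 kPa
vdW: P = nRT/(V − nb) − a n²/V² = 10151.0/0.296764 − 2612.09/0.194481 = 34205.6 − 13431.1 = 20774.5 kPa
ΔP = 20774.5 − 23018.1 = -2244 kPa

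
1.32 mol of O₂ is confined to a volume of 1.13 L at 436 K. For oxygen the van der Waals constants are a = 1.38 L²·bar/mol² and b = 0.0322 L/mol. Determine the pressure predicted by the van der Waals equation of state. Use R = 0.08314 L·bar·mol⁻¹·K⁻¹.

P ≈ 42.12 bar

P = nRT/(V − nb) − a n²/V²
nRT/(V − nb) = (1.32)(0.08314)(436)/(1.13 − 1.32×0.0322) = 47.849/1.0875 = 43.999 bar
a n²/V² = (1.38)(1.32)²/(1.13)² = 1.8831 bar
P = 43.999 − 1.8831 = 42.12 bar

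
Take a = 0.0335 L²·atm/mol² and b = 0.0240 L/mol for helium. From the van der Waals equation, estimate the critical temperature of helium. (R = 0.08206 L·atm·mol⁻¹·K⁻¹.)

For a van der Waals gas, T_c = 8a/(27Rb).
T_c = 8×0.0335/(27×0.08206×0.0240) = 0.26800/0.053175 = 5.040 K

T_c ≈ 5.040 K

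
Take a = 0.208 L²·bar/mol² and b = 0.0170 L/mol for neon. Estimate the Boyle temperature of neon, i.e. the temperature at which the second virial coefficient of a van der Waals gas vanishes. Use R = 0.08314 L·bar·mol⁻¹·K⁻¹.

T_B ≈ 147.2 K

For a van der Waals gas the second virial coefficient B₂ = b − a/(RT) vanishes at T_B = a/(Rb).
T_B = 0.208/(0.08314×0.0170) = 0.208/0.0014134 = 147.2 K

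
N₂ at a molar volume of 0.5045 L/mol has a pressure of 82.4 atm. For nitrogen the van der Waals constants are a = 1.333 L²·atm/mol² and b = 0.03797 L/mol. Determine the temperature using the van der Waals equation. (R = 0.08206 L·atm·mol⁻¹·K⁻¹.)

T ≈ 498.2 K

T = (P + a/V_m²)(V_m − b)/R
P + a/V_m² = 82.4 + 1.333/(0.5045)² = 87.637 atm
V_m − b = 0.5045 − 0.03797 = 0.46653 L/mol
T = (87.637)(0.46653)/0.08206 = 498.2 K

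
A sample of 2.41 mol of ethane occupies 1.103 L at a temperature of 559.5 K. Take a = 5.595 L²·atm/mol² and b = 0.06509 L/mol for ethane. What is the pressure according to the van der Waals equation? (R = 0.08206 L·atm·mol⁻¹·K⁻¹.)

P = nRT/(V − nb) − a n²/V²
nRT/(V − nb) = (2.41)(0.08206)(559.5)/(1.103 − 2.41×0.06509) = 110.65/0.94613 = 116.95 atm
a n²/V² = (5.595)(2.41)²/(1.103)² = 26.711 atm
P = 116.95 − 26.711 = 90.24 atm

P ≈ 90.24 atm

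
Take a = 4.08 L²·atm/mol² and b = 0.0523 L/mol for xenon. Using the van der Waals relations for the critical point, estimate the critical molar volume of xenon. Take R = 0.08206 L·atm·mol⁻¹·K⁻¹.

V_m,c ≈ 0.1569 L/mol

For a van der Waals gas, V_m,c = 3b.
V_m,c = 3×0.0523 = 0.1569 L/mol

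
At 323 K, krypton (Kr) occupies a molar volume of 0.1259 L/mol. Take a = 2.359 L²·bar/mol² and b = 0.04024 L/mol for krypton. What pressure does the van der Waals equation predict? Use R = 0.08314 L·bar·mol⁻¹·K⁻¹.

P = RT/(V_m − b) − a/V_m²
RT/(V_m − b) = (0.08314)(323)/(0.1259 − 0.04024) = 26.854/0.085660 = 313.50 bar
a/V_m² = 2.359/(0.1259)² = 148.83 bar
P = 313.50 − 148.83 = 164.7 bar

P ≈ 164.7 bar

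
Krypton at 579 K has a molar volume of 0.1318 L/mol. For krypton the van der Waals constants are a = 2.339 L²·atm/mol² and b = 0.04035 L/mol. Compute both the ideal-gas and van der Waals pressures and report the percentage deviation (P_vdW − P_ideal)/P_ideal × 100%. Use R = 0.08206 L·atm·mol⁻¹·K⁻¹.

6.77 %

Ideal: P_ideal = RT/V_m = (0.08206)(579)/0.1318 = 360.491 atm
vdW: P = RT/(V_m − b) − a/V_m² = 47.5127/0.0914500 − 2.339/0.0173712 = 519.548 − 134.648 = 384.900 atm
% deviation = (384.900 − 360.491)/360.491 × 100% = 6.77%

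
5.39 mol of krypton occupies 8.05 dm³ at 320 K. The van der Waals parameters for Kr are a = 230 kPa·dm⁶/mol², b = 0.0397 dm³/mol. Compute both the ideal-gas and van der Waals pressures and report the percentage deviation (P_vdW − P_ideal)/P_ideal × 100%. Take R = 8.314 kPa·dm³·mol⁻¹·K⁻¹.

Ideal: P_ideal = nRT/V = (5.39)(8.314)(320)/8.05 = 1781.36 kPa
vdW: P = nRT/(V − nb) − a n²/V² = 14340.0/7.83602 − 6681.98/64.8025 = 1830.01 − 103.113 = 1726.90 kPa
% deviation = (1726.90 − 1781.36)/1781.36 × 100% = -3.06%

-3.06 %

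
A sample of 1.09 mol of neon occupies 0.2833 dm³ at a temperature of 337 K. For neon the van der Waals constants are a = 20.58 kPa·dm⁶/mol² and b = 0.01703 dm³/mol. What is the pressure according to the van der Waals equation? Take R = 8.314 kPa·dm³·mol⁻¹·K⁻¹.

P ≈ 11231 kPa

P = nRT/(V − nb) − a n²/V²
nRT/(V − nb) = (1.09)(8.314)(337)/(0.2833 − 1.09×0.01703) = 3054.0/0.26474 = 11536 kPa
a n²/V² = (20.58)(1.09)²/(0.2833)² = 304.65 kPa
P = 11536 − 304.65 = 11231 kPa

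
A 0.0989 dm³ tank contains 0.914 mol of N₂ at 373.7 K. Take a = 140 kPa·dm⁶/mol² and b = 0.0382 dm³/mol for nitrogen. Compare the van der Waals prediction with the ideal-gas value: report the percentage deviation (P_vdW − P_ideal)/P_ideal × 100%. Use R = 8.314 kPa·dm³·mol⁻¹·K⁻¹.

Ideal: P_ideal = nRT/V = (0.914)(8.314)(373.7)/0.0989 = 28713.3 kPa
vdW: P = nRT/(V − nb) − a n²/V² = 2839.74/0.0639852 − 116.955/0.00978121 = 44381.2 − 11957.1 = 32424.1 kPa
% deviation = (32424.1 − 28713.3)/28713.3 × 100% = 12.92%

12.92 %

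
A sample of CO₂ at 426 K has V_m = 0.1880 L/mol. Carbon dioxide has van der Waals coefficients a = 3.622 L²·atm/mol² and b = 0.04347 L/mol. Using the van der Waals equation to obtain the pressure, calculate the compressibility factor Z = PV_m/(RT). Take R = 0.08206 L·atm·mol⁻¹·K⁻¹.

P = RT/(V_m − b) − a/V_m² = (0.08206)(426)/(0.1880 − 0.04347) − 3.622/(0.1880)²
  = 34.958/0.14453 − 102.48 = 241.87 − 102.48 = 139.39 atm
Z = PV_m/(RT) = (139.39)(0.1880)/((0.08206)(426)) = 26.205/34.958 = 0.7496

Z ≈ 0.7496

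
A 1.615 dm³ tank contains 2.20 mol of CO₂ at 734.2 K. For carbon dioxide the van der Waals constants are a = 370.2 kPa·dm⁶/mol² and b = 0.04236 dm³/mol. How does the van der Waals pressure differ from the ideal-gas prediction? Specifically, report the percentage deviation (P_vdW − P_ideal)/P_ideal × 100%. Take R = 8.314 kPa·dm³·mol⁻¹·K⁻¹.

-2.14 %

Ideal: P_ideal = nRT/V = (2.20)(8.314)(734.2)/1.615 = 8315.24 kPa
vdW: P = nRT/(V − nb) − a n²/V² = 13429.1/1.52181 − 1791.77/2.60823 = 8824.43 − 686.968 = 8137.46 kPa
% deviation = (8137.46 − 8315.24)/8315.24 × 100% = -2.14%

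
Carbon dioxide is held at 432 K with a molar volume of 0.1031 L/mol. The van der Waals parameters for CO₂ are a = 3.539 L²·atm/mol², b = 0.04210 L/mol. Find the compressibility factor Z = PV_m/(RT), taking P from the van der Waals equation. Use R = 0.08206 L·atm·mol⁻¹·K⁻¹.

Z ≈ 0.7219

P = RT/(V_m − b) − a/V_m² = (0.08206)(432)/(0.1031 − 0.04210) − 3.539/(0.1031)²
  = 35.450/0.061000 − 332.94 = 581.15 − 332.94 = 248.21 atm
Z = PV_m/(RT) = (248.21)(0.1031)/((0.08206)(432)) = 25.590/35.450 = 0.7219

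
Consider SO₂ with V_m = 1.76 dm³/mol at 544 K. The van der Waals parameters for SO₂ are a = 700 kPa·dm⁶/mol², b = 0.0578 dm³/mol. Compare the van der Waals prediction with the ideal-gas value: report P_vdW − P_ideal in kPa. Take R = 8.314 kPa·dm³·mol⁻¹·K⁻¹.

ΔP ≈ -138.7 kPa

Ideal: P_ideal = RT/V_m = (8.314)(544)/1.76 = 2569.78 kPa
vdW: P = RT/(V_m − b) − a/V_m² = 4522.82/1.70220 − 700/3.09760 = 2657.04 − 225.981 = 2431.06 kPa
ΔP = 2431.06 − 2569.78 = -138.7 kPa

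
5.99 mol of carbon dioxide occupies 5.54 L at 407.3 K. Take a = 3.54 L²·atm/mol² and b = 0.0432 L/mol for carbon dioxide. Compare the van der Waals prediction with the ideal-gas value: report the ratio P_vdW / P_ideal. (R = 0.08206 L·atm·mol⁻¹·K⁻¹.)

Ideal: P_ideal = nRT/V = (5.99)(0.08206)(407.3)/5.54 = 36.1379 atm
vdW: P = nRT/(V − nb) − a n²/V² = 200.204/5.28123 − 127.016/30.6916 = 37.9086 − 4.13846 = 33.7701 atm
Ratio = 33.7701/36.1379 = 0.9345

P_vdW / P_ideal ≈ 0.9345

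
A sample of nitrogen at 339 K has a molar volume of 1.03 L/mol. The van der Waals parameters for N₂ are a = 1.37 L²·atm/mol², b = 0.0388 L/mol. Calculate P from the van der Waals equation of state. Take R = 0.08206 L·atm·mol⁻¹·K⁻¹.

P ≈ 26.77 atm

P = RT/(V_m − b) − a/V_m²
RT/(V_m − b) = (0.08206)(339)/(1.03 − 0.0388) = 27.818/0.99120 = 28.065 atm
a/V_m² = 1.37/(1.03)² = 1.2914 atm
P = 28.065 − 1.2914 = 26.77 atm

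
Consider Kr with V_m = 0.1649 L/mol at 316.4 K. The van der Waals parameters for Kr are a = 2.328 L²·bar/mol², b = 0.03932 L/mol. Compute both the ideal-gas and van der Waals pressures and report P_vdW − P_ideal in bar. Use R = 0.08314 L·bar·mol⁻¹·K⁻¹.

ΔP ≈ -35.67 bar

Ideal: P_ideal = RT/V_m = (0.08314)(316.4)/0.1649 = 159.524 bar
vdW: P = RT/(V_m − b) − a/V_m² = 26.3055/0.125580 − 2.328/0.0271920 = 209.472 − 85.6134 = 123.859 bar
ΔP = 123.859 − 159.524 = -35.67 bar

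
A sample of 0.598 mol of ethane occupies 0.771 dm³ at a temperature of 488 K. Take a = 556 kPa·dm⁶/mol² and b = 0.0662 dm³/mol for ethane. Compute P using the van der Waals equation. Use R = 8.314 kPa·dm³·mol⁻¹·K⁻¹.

P = nRT/(V − nb) − a n²/V²
nRT/(V − nb) = (0.598)(8.314)(488)/(0.771 − 0.598×0.0662) = 2426.2/0.73141 = 3317.2 kPa
a n²/V² = (556)(0.598)²/(0.771)² = 334.48 kPa
P = 3317.2 − 334.48 = 2983 kPa

P ≈ 2983 kPa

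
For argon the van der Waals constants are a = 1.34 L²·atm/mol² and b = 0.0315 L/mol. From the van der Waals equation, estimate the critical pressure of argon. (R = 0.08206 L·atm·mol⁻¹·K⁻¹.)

P_c ≈ 50.02 atm

For a van der Waals gas, P_c = a/(27b²).
P_c = 1.34/(27×(0.0315)²) = 1.34/0.026791 = 50.02 atm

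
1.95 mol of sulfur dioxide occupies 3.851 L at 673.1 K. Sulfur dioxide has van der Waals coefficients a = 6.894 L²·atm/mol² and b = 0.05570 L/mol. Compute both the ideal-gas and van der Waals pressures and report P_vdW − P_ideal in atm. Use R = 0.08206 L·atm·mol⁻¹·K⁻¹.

Ideal: P_ideal = nRT/V = (1.95)(0.08206)(673.1)/3.851 = 27.9687 atm
vdW: P = nRT/(V − nb) − a n²/V² = 107.707/3.74239 − 26.2144/14.8302 = 28.7803 − 1.76764 = 27.0127 atm
ΔP = 27.0127 − 27.9687 = -0.956 atm

ΔP ≈ -0.956 atm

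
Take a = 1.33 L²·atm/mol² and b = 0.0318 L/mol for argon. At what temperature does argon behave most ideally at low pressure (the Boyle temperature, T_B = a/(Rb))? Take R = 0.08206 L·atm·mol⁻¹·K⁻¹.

For a van der Waals gas the second virial coefficient B₂ = b − a/(RT) vanishes at T_B = a/(Rb).
T_B = 1.33/(0.08206×0.0318) = 1.33/0.0026095 = 509.7 K

T_B ≈ 509.7 K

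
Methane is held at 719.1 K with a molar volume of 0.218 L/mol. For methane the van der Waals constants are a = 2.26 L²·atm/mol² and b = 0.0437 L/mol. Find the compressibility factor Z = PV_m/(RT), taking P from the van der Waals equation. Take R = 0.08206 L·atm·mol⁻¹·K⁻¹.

Z ≈ 1.075

P = RT/(V_m − b) − a/V_m² = (0.08206)(719.1)/(0.218 − 0.0437) − 2.26/(0.218)²
  = 59.009/0.17430 − 47.555 = 338.55 − 47.555 = 291.00 atm
Z = PV_m/(RT) = (291.00)(0.218)/((0.08206)(719.1)) = 63.438/59.009 = 1.075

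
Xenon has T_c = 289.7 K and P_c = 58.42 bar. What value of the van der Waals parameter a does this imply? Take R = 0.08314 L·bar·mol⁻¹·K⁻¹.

a ≈ 4.189 L²·bar/mol²

From T_c = 8a/(27Rb) and P_c = a/(27b²): a = 27 R² T_c²/(64 P_c).
a = 27×(0.08314)²×(289.7)²/(64×58.42) = 15663/3738.9 = 4.189 L²·bar/mol²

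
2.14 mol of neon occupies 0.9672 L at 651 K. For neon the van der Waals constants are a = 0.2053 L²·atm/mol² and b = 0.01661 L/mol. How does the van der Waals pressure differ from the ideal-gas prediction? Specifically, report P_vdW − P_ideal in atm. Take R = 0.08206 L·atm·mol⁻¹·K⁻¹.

ΔP ≈ 3.50 atm

Ideal: P_ideal = nRT/V = (2.14)(0.08206)(651)/0.9672 = 118.198 atm
vdW: P = nRT/(V − nb) − a n²/V² = 114.321/0.931655 − 0.940192/0.935476 = 122.707 − 1.00504 = 121.702 atm
ΔP = 121.702 − 118.198 = 3.50 atm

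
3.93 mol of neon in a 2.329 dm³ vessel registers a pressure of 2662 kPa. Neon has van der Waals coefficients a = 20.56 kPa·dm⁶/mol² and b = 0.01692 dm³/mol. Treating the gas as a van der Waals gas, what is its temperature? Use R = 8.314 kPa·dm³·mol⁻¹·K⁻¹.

T = (P + a n²/V²)(V − nb)/(nR)
P + a n²/V² = 2662 + (20.56)(3.93)²/(2.329)² = 2720.5 kPa
V − nb = 2.329 − (3.93)(0.01692) = 2.2625 dm³
T = (2720.5)(2.2625)/((3.93)(8.314)) = 188.4 K

T ≈ 188.4 K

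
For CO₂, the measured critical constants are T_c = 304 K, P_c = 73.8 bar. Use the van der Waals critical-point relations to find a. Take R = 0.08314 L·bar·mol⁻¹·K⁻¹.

From T_c = 8a/(27Rb) and P_c = a/(27b²): a = 27 R² T_c²/(64 P_c).
a = 27×(0.08314)²×(304)²/(64×73.8) = 17248/4723.2 = 3.652 L²·bar/mol²

a ≈ 3.652 L²·bar/mol²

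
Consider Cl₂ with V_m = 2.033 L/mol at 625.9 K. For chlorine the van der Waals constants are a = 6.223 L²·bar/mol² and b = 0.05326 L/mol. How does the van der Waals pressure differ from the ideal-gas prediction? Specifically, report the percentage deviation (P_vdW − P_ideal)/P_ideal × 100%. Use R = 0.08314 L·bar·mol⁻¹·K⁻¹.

Ideal: P_ideal = RT/V_m = (0.08314)(625.9)/2.033 = 25.5963 bar
vdW: P = RT/(V_m − b) − a/V_m² = 52.0373/1.97974 − 6.223/4.13309 = 26.2849 − 1.50565 = 24.7793 bar
% deviation = (24.7793 − 25.5963)/25.5963 × 100% = -3.19%

-3.19 %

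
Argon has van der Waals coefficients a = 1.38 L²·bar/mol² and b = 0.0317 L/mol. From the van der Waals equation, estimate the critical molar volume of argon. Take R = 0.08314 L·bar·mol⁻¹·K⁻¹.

V_m,c ≈ 0.09510 L/mol

For a van der Waals gas, V_m,c = 3b.
V_m,c = 3×0.0317 = 0.09510 L/mol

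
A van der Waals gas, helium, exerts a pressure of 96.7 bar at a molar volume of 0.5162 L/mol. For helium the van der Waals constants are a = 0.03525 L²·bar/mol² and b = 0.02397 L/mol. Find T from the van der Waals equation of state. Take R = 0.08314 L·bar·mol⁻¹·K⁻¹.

T = (P + a/V_m²)(V_m − b)/R
P + a/V_m² = 96.7 + 0.03525/(0.5162)² = 96.832 bar
V_m − b = 0.5162 − 0.02397 = 0.49223 L/mol
T = (96.832)(0.49223)/0.08314 = 573.3 K

T ≈ 573.3 K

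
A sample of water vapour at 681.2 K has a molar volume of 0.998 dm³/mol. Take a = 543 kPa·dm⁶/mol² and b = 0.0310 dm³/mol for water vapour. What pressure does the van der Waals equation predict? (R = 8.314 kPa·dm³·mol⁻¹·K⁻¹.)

P = RT/(V_m − b) − a/V_m²
RT/(V_m − b) = (8.314)(681.2)/(0.998 − 0.0310) = 5663.5/0.96700 = 5856.8 kPa
a/V_m² = 543/(0.998)² = 545.18 kPa
P = 5856.8 − 545.18 = 5312 kPa

P ≈ 5312 kPa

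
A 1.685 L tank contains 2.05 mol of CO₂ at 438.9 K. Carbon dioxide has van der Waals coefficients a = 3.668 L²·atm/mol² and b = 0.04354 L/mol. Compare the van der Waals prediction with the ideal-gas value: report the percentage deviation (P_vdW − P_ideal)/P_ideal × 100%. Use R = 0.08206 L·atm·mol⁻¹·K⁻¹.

Ideal: P_ideal = nRT/V = (2.05)(0.08206)(438.9)/1.685 = 43.8178 atm
vdW: P = nRT/(V − nb) − a n²/V² = 73.8331/1.59574 − 15.4148/2.83923 = 46.2689 − 5.42922 = 40.8397 atm
% deviation = (40.8397 − 43.8178)/43.8178 × 100% = -6.80%

-6.80 %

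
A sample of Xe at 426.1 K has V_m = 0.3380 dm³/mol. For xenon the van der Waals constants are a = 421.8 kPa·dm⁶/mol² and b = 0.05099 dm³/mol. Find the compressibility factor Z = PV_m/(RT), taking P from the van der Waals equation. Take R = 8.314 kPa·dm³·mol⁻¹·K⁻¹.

Z ≈ 0.8254

P = RT/(V_m − b) − a/V_m² = (8.314)(426.1)/(0.3380 − 0.05099) − 421.8/(0.3380)²
  = 3542.6/0.28701 − 3692.1 = 12343 − 3692.1 = 8651 kPa
Z = PV_m/(RT) = (8651)(0.3380)/((8.314)(426.1)) = 2924.0/3542.6 = 0.8254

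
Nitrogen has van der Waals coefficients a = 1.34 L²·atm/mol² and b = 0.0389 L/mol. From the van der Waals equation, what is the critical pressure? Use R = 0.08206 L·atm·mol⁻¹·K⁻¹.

For a van der Waals gas, P_c = a/(27b²).
P_c = 1.34/(27×(0.0389)²) = 1.34/0.040857 = 32.80 atm

P_c ≈ 32.80 atm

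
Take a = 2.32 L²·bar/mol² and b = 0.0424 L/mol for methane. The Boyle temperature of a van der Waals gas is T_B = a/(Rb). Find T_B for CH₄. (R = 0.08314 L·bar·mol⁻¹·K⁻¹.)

T_B ≈ 658.1 K

For a van der Waals gas the second virial coefficient B₂ = b − a/(RT) vanishes at T_B = a/(Rb).
T_B = 2.32/(0.08314×0.0424) = 2.32/0.0035251 = 658.1 K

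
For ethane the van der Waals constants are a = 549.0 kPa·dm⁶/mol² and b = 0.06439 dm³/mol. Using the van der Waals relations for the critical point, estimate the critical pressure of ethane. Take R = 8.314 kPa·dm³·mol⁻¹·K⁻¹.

P_c ≈ 4904 kPa

For a van der Waals gas, P_c = a/(27b²).
P_c = 549.0/(27×(0.06439)²) = 549.0/0.11194 = 4904 kPa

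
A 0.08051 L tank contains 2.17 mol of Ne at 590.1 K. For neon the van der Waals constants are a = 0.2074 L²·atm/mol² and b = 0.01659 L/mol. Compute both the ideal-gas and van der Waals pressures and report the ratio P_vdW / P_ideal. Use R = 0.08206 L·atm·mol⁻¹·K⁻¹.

Ideal: P_ideal = nRT/V = (2.17)(0.08206)(590.1)/0.08051 = 1305.17 atm
vdW: P = nRT/(V − nb) − a n²/V² = 105.079/0.0445097 − 0.976626/0.00648186 = 2360.81 − 150.671 = 2210.14 atm
Ratio = 2210.14/1305.17 = 1.693

P_vdW / P_ideal ≈ 1.693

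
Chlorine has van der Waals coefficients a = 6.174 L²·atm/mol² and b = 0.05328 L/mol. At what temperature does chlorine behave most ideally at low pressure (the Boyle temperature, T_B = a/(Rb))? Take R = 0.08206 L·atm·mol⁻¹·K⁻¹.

T_B ≈ 1412 K

For a van der Waals gas the second virial coefficient B₂ = b − a/(RT) vanishes at T_B = a/(Rb).
T_B = 6.174/(0.08206×0.05328) = 6.174/0.0043722 = 1412 K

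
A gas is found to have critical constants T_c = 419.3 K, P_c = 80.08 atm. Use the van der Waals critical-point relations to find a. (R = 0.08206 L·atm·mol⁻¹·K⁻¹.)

From T_c = 8a/(27Rb) and P_c = a/(27b²): a = 27 R² T_c²/(64 P_c).
a = 27×(0.08206)²×(419.3)²/(64×80.08) = 31965/5125.1 = 6.237 L²·atm/mol²

a ≈ 6.237 L²·atm/mol²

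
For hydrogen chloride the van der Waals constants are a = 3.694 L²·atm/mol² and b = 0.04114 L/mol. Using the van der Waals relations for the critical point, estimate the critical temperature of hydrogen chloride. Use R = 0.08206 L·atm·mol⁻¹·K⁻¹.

T_c ≈ 324.2 K

For a van der Waals gas, T_c = 8a/(27Rb).
T_c = 8×3.694/(27×0.08206×0.04114) = 29.552/0.091151 = 324.2 K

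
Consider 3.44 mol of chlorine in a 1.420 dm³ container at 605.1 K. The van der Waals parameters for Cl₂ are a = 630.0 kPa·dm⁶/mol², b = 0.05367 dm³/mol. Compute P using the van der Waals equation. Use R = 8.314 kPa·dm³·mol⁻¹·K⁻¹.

P ≈ 10311 kPa

P = nRT/(V − nb) − a n²/V²
nRT/(V − nb) = (3.44)(8.314)(605.1)/(1.420 − 3.44×0.05367) = 17306/1.2354 = 14008 kPa
a n²/V² = (630.0)(3.44)²/(1.420)² = 3697.3 kPa
P = 14008 − 3697.3 = 10311 kPa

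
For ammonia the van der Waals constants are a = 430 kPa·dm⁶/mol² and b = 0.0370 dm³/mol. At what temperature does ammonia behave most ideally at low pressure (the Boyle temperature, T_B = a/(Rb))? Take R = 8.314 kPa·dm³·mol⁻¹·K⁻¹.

T_B ≈ 1398 K

For a van der Waals gas the second virial coefficient B₂ = b − a/(RT) vanishes at T_B = a/(Rb).
T_B = 430/(8.314×0.0370) = 430/0.30762 = 1398 K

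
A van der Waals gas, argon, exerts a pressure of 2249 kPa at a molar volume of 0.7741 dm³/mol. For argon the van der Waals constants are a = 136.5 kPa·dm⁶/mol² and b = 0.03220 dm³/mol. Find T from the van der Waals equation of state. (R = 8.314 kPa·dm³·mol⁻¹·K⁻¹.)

T ≈ 221.0 K

T = (P + a/V_m²)(V_m − b)/R
P + a/V_m² = 2249 + 136.5/(0.7741)² = 2476.8 kPa
V_m − b = 0.7741 − 0.03220 = 0.74190 dm³/mol
T = (2476.8)(0.74190)/8.314 = 221.0 K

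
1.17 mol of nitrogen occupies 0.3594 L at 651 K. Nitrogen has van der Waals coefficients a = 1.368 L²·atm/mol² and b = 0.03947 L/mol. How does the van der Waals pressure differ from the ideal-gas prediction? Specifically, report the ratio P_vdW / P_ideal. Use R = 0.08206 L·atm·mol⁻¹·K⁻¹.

P_vdW / P_ideal ≈ 1.064

Ideal: P_ideal = nRT/V = (1.17)(0.08206)(651)/0.3594 = 173.908 atm
vdW: P = nRT/(V − nb) − a n²/V² = 62.5026/0.313220 − 1.87266/0.129168 = 199.549 − 14.4979 = 185.051 atm
Ratio = 185.051/173.908 = 1.064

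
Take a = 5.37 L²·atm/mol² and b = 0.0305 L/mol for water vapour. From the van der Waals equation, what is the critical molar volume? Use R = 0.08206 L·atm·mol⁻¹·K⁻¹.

V_m,c ≈ 0.09150 L/mol

For a van der Waals gas, V_m,c = 3b.
V_m,c = 3×0.0305 = 0.09150 L/mol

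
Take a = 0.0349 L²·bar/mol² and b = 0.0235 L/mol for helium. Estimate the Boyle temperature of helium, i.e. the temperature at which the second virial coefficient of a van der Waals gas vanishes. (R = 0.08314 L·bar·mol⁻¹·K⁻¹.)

For a van der Waals gas the second virial coefficient B₂ = b − a/(RT) vanishes at T_B = a/(Rb).
T_B = 0.0349/(0.08314×0.0235) = 0.0349/0.0019538 = 17.86 K

T_B ≈ 17.86 K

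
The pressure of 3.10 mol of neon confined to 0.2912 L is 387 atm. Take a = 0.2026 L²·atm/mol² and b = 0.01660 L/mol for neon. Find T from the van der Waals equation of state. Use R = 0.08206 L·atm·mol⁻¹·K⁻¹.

T = (P + a n²/V²)(V − nb)/(nR)
P + a n²/V² = 387 + (0.2026)(3.10)²/(0.2912)² = 409.96 atm
V − nb = 0.2912 − (3.10)(0.01660) = 0.23974 L
T = (409.96)(0.23974)/((3.10)(0.08206)) = 386.4 K

T ≈ 386.4 K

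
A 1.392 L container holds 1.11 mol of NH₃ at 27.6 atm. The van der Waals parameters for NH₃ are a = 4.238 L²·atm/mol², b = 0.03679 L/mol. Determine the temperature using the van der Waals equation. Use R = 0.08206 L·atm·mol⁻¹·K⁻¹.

T = (P + a n²/V²)(V − nb)/(nR)
P + a n²/V² = 27.6 + (4.238)(1.11)²/(1.392)² = 30.295 atm
V − nb = 1.392 − (1.11)(0.03679) = 1.3512 L
T = (30.295)(1.3512)/((1.11)(0.08206)) = 449.4 K

T ≈ 449.4 K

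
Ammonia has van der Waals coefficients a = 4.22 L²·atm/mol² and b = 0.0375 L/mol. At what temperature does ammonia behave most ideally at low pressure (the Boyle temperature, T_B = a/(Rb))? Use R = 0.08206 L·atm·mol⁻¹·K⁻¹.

T_B ≈ 1371 K

For a van der Waals gas the second virial coefficient B₂ = b − a/(RT) vanishes at T_B = a/(Rb).
T_B = 4.22/(0.08206×0.0375) = 4.22/0.0030773 = 1371 K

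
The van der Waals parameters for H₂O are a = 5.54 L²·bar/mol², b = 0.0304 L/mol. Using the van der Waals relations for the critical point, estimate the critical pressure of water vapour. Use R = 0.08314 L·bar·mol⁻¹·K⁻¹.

For a van der Waals gas, P_c = a/(27b²).
P_c = 5.54/(27×(0.0304)²) = 5.54/0.024952 = 222.0 bar

P_c ≈ 222.0 bar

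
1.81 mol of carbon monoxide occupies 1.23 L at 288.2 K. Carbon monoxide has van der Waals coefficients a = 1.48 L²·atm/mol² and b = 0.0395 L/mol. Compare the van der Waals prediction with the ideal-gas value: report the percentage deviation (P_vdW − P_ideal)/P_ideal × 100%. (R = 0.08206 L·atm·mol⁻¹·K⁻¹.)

Ideal: P_ideal = nRT/V = (1.81)(0.08206)(288.2)/1.23 = 34.8016 atm
vdW: P = nRT/(V − nb) − a n²/V² = 42.8059/1.15851 − 4.84863/1.51290 = 36.9491 − 3.20486 = 33.7442 atm
% deviation = (33.7442 − 34.8016)/34.8016 × 100% = -3.04%

-3.04 %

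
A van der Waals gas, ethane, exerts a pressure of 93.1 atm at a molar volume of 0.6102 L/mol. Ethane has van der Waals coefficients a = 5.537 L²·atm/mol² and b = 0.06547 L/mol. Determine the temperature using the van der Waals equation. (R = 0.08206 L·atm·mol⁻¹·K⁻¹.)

T = (P + a/V_m²)(V_m − b)/R
P + a/V_m² = 93.1 + 5.537/(0.6102)² = 107.97 atm
V_m − b = 0.6102 − 0.06547 = 0.54473 L/mol
T = (107.97)(0.54473)/0.08206 = 716.7 K

T ≈ 716.7 K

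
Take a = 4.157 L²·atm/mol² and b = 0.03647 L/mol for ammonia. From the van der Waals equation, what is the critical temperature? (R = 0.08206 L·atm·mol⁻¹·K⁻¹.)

For a van der Waals gas, T_c = 8a/(27Rb).
T_c = 8×4.157/(27×0.08206×0.03647) = 33.256/0.080804 = 411.6 K

T_c ≈ 411.6 K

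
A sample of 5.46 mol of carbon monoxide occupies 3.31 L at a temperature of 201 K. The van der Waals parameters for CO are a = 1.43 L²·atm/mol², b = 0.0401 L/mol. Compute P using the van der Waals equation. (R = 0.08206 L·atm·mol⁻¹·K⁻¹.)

P = nRT/(V − nb) − a n²/V²
nRT/(V − nb) = (5.46)(0.08206)(201)/(3.31 − 5.46×0.0401) = 90.058/3.0911 = 29.135 atm
a n²/V² = (1.43)(5.46)²/(3.31)² = 3.8910 atm
P = 29.135 − 3.8910 = 25.24 atm

P ≈ 25.24 atm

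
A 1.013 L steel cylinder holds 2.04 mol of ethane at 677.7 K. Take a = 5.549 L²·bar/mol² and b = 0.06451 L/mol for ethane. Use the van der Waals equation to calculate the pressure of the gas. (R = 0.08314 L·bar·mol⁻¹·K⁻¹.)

P ≈ 107.9 bar

P = nRT/(V − nb) − a n²/V²
nRT/(V − nb) = (2.04)(0.08314)(677.7)/(1.013 − 2.04×0.06451) = 114.94/0.88140 = 130.41 bar
a n²/V² = (5.549)(2.04)²/(1.013)² = 22.504 bar
P = 130.41 − 22.504 = 107.9 bar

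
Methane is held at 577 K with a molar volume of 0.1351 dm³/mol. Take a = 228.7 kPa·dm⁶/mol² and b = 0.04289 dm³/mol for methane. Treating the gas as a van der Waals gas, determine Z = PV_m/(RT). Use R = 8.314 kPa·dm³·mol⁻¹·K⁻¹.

Z ≈ 1.112

P = RT/(V_m − b) − a/V_m² = (8.314)(577)/(0.1351 − 0.04289) − 228.7/(0.1351)²
  = 4797.2/0.092210 − 12530 = 52025 − 12530 = 39495 kPa
Z = PV_m/(RT) = (39495)(0.1351)/((8.314)(577)) = 5335.8/4797.2 = 1.112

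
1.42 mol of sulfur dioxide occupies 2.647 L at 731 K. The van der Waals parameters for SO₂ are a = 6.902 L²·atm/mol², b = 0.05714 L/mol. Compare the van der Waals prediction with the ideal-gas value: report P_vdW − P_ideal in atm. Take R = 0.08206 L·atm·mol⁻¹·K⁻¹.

ΔP ≈ -0.969 atm

Ideal: P_ideal = nRT/V = (1.42)(0.08206)(731)/2.647 = 32.1798 atm
vdW: P = nRT/(V − nb) − a n²/V² = 85.1799/2.56586 − 13.9172/7.00661 = 33.1974 − 1.98630 = 31.2111 atm
ΔP = 31.2111 − 32.1798 = -0.969 atm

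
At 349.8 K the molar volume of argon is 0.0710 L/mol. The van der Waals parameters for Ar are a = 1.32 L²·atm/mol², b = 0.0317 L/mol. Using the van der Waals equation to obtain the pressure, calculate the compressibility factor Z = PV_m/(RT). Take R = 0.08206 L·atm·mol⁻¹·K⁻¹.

P = RT/(V_m − b) − a/V_m² = (0.08206)(349.8)/(0.0710 − 0.0317) − 1.32/(0.0710)²
  = 28.705/0.039300 − 261.85 = 730.41 − 261.85 = 468.56 atm
Z = PV_m/(RT) = (468.56)(0.0710)/((0.08206)(349.8)) = 33.268/28.705 = 1.159

Z ≈ 1.159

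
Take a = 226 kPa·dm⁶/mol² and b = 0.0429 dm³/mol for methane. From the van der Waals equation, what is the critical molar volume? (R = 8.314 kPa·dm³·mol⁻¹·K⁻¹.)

V_m,c ≈ 0.1287 dm³/mol

For a van der Waals gas, V_m,c = 3b.
V_m,c = 3×0.0429 = 0.1287 dm³/mol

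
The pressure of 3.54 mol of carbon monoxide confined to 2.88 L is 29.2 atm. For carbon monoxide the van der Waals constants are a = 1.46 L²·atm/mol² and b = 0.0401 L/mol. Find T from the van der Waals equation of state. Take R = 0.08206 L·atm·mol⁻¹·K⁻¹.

T ≈ 296.0 K

T = (P + a n²/V²)(V − nb)/(nR)
P + a n²/V² = 29.2 + (1.46)(3.54)²/(2.88)² = 31.406 atm
V − nb = 2.88 − (3.54)(0.0401) = 2.7380 L
T = (31.406)(2.7380)/((3.54)(0.08206)) = 296.0 K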